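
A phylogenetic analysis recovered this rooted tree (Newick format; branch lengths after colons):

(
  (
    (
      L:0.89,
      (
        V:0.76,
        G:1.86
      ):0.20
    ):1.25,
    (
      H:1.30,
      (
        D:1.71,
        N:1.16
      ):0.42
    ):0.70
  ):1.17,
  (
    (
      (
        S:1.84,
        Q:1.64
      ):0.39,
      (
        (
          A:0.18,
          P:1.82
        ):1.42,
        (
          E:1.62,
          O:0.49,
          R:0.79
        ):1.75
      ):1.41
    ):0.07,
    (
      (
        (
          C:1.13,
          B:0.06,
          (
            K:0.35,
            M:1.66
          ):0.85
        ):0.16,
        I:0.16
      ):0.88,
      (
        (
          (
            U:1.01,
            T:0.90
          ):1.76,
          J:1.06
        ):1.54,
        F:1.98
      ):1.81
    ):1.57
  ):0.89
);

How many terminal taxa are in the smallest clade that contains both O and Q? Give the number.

7

The MRCA of O and Q is the node subtending ((S,Q),((A,P),(E,O,R))).
That clade contains 7 terminal taxa: A, E, O, P, Q, R, S.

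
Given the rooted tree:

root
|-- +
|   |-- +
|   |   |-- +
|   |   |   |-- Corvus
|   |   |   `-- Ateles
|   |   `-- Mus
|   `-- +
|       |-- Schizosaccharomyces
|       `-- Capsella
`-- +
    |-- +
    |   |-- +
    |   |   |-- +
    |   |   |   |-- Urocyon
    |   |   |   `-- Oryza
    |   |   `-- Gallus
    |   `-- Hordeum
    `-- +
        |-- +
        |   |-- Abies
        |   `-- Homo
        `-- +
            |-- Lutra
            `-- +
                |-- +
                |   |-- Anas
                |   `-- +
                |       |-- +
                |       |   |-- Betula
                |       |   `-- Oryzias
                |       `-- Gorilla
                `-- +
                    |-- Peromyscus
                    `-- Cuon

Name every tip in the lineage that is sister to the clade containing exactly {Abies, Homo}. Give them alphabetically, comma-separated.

The clade containing exactly {Abies, Homo} attaches to the tree at the node subtending ((Abies,Homo),(Lutra,((Anas,((Betula,Oryzias),Gorilla)),(Peromyscus,Cuon)))).
The other lineage descending from that same node — the sister group — is (Lutra,((Anas,((Betula,Oryzias),Gorilla)),(Peromyscus,Cuon))); its 7 tips in alphabetical order are the answer.

Anas, Betula, Cuon, Gorilla, Lutra, Oryzias, Peromyscus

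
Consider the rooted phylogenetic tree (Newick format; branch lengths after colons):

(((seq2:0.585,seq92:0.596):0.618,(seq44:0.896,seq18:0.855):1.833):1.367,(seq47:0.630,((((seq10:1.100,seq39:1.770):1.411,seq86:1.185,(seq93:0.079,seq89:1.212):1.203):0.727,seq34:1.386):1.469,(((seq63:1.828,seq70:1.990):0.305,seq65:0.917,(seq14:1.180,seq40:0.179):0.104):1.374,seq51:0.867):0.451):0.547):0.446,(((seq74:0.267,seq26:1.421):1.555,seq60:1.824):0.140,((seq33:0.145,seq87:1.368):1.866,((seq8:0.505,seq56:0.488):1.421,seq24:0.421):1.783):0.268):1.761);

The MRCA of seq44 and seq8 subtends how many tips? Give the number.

25

The MRCA of seq44 and seq8 is the root, so the clade is the entire tree.
That clade contains 25 terminal taxa: seq10, seq14, seq18, seq2, seq24, seq26, seq33, seq34, seq39, seq40, seq44, seq47, seq51, seq56, seq60, seq63, seq65, seq70, seq74, seq8, seq86, seq87, seq89, seq92, seq93.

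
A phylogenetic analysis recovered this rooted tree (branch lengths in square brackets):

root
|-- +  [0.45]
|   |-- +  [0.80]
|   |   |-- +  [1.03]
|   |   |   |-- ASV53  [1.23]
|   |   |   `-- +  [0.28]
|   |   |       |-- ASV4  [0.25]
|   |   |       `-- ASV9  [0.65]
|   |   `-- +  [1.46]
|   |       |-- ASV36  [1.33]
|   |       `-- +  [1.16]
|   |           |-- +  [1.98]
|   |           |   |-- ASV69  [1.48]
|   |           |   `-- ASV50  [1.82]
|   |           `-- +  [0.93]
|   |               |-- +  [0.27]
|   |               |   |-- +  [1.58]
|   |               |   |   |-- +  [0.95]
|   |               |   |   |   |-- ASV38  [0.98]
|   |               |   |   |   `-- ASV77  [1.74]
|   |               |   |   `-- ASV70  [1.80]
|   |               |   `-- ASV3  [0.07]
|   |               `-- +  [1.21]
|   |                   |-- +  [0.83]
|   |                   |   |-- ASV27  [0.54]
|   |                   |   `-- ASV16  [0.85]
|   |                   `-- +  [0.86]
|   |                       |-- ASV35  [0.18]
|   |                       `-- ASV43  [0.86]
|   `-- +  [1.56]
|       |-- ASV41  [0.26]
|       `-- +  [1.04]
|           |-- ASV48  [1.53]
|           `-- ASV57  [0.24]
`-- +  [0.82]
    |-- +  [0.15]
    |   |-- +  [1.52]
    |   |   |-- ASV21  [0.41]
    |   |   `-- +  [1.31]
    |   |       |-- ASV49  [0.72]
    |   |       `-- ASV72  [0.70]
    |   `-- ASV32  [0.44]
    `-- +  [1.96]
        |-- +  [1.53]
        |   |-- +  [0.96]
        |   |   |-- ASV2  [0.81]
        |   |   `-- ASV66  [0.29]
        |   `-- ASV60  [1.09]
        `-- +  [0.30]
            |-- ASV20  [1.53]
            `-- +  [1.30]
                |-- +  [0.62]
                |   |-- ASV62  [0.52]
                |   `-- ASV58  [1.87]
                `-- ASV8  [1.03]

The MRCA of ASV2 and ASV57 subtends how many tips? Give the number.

The MRCA of ASV2 and ASV57 is the root, so the clade is the entire tree.
That clade contains 28 terminal taxa: ASV16, ASV2, ASV20, ASV21, ASV27, ASV3, ASV32, ASV35, ASV36, ASV38, ASV4, ASV41, ASV43, ASV48, ASV49, ASV50, ASV53, ASV57, ASV58, ASV60, ASV62, ASV66, ASV69, ASV70, ASV72, ASV77, ASV8, ASV9.

28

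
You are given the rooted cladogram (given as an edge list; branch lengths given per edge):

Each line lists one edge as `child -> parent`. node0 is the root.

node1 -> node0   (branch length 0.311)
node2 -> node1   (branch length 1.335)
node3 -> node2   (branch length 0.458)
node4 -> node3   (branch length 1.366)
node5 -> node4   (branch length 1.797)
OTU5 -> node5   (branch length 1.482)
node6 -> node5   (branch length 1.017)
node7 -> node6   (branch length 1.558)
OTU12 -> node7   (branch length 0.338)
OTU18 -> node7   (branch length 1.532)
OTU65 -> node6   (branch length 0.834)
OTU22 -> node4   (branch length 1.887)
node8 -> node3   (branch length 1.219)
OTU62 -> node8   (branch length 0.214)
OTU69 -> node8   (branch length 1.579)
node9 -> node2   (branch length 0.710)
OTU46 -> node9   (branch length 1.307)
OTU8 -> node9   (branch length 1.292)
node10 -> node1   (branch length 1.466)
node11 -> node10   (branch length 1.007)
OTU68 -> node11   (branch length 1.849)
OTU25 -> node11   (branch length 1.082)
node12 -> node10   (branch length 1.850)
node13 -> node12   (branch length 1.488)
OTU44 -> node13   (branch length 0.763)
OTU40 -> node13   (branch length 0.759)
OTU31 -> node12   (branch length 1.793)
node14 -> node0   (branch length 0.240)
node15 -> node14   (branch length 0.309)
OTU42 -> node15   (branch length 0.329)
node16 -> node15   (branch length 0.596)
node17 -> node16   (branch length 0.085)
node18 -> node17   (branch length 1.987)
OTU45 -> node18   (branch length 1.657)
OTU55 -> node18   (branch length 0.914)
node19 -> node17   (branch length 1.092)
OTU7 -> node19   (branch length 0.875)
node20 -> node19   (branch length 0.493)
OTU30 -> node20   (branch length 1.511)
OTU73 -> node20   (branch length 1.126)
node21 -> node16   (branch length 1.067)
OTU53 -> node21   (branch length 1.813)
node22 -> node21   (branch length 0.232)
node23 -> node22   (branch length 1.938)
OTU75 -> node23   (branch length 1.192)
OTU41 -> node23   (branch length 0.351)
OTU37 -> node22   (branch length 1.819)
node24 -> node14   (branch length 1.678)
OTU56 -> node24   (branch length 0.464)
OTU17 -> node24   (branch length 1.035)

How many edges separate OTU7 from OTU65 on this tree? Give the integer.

13

The MRCA of OTU7 and OTU65 is the root of the tree.
From OTU7 up to that node: 6 branches. From OTU65 up to the same node: 7 branches. Total: 6 + 7 = 13.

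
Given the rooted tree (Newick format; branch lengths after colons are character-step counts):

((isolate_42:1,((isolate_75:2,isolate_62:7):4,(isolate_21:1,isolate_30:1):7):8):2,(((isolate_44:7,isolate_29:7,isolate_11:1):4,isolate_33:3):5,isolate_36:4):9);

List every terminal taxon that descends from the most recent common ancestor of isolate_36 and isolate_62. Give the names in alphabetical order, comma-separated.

isolate_11, isolate_21, isolate_29, isolate_30, isolate_33, isolate_36, isolate_42, isolate_44, isolate_62, isolate_75

Tracing isolate_36: it sits inside (((isolate_44,isolate_29,isolate_11),isolate_33),isolate_36).
Tracing isolate_62: it sits inside (isolate_75,isolate_62).
The smallest clade enclosing both is the whole tree (their MRCA is the root), so the answer is all 10 tips in alphabetical order.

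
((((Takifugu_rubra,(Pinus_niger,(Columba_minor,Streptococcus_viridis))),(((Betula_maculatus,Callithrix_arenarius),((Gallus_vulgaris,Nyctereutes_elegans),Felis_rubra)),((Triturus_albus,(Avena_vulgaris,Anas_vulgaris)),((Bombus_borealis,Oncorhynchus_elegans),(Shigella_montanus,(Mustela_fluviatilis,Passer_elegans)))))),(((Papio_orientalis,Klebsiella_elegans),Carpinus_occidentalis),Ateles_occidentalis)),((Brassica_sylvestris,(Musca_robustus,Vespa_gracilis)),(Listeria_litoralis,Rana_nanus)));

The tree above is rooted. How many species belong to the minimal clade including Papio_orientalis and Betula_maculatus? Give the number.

21

The MRCA of Papio_orientalis and Betula_maculatus is the node subtending (((Takifugu_rubra,(Pinus_niger,(Columba_minor,Streptococcus_viridis))),(((Betula_maculatus,Callithrix_arenarius),((Gallus_vulgaris,Nyctereutes_elegans),Felis_rubra)),((Triturus_albus,(Avena_vulgaris,Anas_vulgaris)),((Bombus_borealis,Oncorhynchus_elegans),(Shigella_montanus,(Mustela_fluviatilis,Passer_elegans)))))),(((Papio_orientalis,Klebsiella_elegans),Carpinus_occidentalis),Ateles_occidentalis)).
That clade contains 21 terminal taxa: Anas_vulgaris, Ateles_occidentalis, Avena_vulgaris, Betula_maculatus, Bombus_borealis, Callithrix_arenarius, Carpinus_occidentalis, Columba_minor, Felis_rubra, Gallus_vulgaris, Klebsiella_elegans, Mustela_fluviatilis, Nyctereutes_elegans, Oncorhynchus_elegans, Papio_orientalis, Passer_elegans, Pinus_niger, Shigella_montanus, Streptococcus_viridis, Takifugu_rubra, Triturus_albus.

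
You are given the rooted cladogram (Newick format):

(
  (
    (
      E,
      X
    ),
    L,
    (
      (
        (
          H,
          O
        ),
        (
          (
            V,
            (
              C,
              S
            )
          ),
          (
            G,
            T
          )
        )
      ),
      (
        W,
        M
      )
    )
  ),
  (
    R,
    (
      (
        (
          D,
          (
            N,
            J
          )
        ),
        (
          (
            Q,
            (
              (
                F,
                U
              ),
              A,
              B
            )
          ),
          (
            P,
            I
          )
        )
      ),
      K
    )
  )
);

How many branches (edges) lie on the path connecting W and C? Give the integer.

7

The MRCA of W and C is the node subtending (((H,O),((V,(C,S)),(G,T))),(W,M)).
From W up to that node: 2 branches. From C up to the same node: 5 branches. Total: 2 + 5 = 7.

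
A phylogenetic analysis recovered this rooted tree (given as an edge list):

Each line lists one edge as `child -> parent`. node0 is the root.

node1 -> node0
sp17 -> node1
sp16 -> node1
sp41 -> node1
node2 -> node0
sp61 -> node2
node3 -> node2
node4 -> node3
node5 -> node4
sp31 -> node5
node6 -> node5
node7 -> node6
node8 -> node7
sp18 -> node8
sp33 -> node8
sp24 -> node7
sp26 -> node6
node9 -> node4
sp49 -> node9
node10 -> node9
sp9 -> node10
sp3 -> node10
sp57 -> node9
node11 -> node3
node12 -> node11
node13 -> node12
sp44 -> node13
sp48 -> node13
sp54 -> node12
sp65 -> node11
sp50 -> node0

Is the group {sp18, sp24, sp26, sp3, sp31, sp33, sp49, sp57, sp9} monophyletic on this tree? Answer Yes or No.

Yes

The most recent common ancestor of these taxa subtends ((sp31,(((sp18,sp33),sp24),sp26)),(sp49,(sp9,sp3),sp57)).
That clade has exactly 9 tips — every listed taxon and nothing else — so the group is monophyletic.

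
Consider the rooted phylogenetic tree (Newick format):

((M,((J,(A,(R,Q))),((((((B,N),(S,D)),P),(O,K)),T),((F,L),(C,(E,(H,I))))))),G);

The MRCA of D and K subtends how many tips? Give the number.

The MRCA of D and K is the node subtending ((((B,N),(S,D)),P),(O,K)).
That clade contains 7 terminal taxa: B, D, K, N, O, P, S.

7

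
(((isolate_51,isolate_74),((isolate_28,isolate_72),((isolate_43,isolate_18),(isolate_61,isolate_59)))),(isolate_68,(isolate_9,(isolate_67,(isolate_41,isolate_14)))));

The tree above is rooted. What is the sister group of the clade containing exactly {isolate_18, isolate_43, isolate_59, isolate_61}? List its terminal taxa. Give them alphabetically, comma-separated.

isolate_28, isolate_72

The clade containing exactly {isolate_18, isolate_43, isolate_59, isolate_61} attaches to the tree at the node subtending ((isolate_28,isolate_72),((isolate_43,isolate_18),(isolate_61,isolate_59))).
The other lineage descending from that same node — the sister group — is (isolate_28,isolate_72); its 2 tips in alphabetical order are the answer.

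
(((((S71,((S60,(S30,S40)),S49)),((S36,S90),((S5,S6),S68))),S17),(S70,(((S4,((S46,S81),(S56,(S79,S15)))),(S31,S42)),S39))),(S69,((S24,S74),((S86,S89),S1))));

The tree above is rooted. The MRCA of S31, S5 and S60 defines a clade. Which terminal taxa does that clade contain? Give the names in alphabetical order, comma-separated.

S15, S17, S30, S31, S36, S39, S4, S40, S42, S46, S49, S5, S56, S6, S60, S68, S70, S71, S79, S81, S90

Tracing S31: it sits inside (S31,S42).
Tracing S5: it sits inside (S5,S6).
Tracing S60: it sits inside (S60,(S30,S40)).
The smallest clade enclosing all 3 is ((((S71,((S60,(S30,S40)),S49)),((S36,S90),((S5,S6),S68))),S17),(S70,(((S4,((S46,S81),(S56,(S79,S15)))),(S31,S42)),S39))); the answer is its 21 terminal taxa in alphabetical order.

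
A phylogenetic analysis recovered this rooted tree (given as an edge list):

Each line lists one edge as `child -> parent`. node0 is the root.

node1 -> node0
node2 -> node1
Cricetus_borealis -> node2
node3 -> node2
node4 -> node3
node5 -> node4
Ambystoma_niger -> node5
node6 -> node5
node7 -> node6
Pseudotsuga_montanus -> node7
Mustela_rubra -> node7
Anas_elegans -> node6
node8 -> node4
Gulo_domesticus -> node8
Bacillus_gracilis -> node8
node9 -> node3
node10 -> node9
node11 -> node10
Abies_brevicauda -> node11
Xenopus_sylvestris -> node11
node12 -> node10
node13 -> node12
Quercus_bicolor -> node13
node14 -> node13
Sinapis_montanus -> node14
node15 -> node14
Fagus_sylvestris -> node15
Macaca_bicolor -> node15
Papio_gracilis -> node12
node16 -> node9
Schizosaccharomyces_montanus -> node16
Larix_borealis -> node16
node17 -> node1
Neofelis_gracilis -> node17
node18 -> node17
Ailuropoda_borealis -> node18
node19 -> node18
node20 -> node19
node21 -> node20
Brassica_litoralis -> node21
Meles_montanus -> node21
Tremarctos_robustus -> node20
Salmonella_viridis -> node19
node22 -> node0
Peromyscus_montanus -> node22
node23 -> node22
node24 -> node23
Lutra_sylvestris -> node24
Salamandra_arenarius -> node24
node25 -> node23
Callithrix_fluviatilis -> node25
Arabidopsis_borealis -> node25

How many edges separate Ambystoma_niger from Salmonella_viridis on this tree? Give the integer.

The MRCA of Ambystoma_niger and Salmonella_viridis is the node subtending ((Cricetus_borealis,(((Ambystoma_niger,((Pseudotsuga_montanus,Mustela_rubra),Anas_elegans)),(Gulo_domesticus,Bacillus_gracilis)),(((Abies_brevicauda,Xenopus_sylvestris),((Quercus_bicolor,(Sinapis_montanus,(Fagus_sylvestris,Macaca_bicolor))),Papio_gracilis)),(Schizosaccharomyces_montanus,Larix_borealis)))),(Neofelis_gracilis,(Ailuropoda_borealis,(((Brassica_litoralis,Meles_montanus),Tremarctos_robustus),Salmonella_viridis)))).
From Ambystoma_niger up to that node: 5 branches. From Salmonella_viridis up to the same node: 4 branches. Total: 5 + 4 = 9.

9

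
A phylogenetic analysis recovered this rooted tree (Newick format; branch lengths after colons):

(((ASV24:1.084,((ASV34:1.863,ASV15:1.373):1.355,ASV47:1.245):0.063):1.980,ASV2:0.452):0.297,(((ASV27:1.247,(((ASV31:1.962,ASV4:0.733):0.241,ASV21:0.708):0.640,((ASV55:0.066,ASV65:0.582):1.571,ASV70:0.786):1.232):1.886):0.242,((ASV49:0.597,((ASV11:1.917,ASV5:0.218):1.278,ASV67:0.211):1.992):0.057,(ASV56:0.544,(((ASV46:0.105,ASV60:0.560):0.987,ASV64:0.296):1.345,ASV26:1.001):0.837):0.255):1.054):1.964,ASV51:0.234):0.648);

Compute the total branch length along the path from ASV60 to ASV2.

8.399

The path runs ASV60 → … → MRCA → … → ASV2; the MRCA is the root of the tree.
Branch lengths along that path: 0.560 + 0.987 + 1.345 + 0.837 + 0.255 + 1.054 + 1.964 + 0.648 + 0.297 + 0.452 = 8.399.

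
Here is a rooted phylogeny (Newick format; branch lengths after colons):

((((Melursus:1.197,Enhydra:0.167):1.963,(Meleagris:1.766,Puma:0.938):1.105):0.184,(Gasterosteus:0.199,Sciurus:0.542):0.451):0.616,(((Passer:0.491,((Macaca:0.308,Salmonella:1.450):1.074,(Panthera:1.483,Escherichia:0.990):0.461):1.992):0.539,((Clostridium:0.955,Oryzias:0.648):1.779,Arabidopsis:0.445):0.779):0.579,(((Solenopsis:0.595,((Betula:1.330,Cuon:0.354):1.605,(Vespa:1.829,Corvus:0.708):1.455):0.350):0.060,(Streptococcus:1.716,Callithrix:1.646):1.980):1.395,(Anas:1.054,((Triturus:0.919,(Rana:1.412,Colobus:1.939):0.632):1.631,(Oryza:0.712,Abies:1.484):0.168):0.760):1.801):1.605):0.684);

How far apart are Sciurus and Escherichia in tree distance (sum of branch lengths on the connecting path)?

The path runs Sciurus → … → MRCA → … → Escherichia; the MRCA is the root of the tree.
Branch lengths along that path: 0.542 + 0.451 + 0.616 + 0.684 + 0.579 + 0.539 + 1.992 + 0.461 + 0.990 = 6.854.

6.854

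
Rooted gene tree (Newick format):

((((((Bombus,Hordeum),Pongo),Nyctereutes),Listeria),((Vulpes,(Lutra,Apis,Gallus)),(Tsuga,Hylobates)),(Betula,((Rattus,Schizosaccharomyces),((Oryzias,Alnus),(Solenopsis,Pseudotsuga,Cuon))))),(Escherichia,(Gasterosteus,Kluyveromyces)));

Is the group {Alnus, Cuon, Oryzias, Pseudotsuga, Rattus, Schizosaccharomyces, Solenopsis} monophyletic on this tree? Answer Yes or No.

The most recent common ancestor of these taxa subtends ((Rattus,Schizosaccharomyces),((Oryzias,Alnus),(Solenopsis,Pseudotsuga,Cuon))).
That clade has exactly 7 tips — every listed taxon and nothing else — so the group is monophyletic.

Yes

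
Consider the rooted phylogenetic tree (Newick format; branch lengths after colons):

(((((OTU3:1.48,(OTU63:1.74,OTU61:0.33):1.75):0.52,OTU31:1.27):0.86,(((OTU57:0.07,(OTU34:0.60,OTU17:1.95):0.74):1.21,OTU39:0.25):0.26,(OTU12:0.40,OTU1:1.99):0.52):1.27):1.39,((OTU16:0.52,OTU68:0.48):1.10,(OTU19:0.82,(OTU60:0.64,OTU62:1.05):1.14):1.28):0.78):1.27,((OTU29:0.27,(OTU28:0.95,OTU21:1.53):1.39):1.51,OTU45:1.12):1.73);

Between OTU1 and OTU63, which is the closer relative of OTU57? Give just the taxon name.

OTU1

The MRCA of OTU57 and OTU1 subtends (((OTU57,(OTU34,OTU17)),OTU39),(OTU12,OTU1)) (6 taxa).
The MRCA of OTU57 and OTU63 subtends (((OTU3,(OTU63,OTU61)),OTU31),(((OTU57,(OTU34,OTU17)),OTU39),(OTU12,OTU1))) (10 taxa).
The first is nested inside the second, so OTU57 shares a more recent common ancestor with OTU1.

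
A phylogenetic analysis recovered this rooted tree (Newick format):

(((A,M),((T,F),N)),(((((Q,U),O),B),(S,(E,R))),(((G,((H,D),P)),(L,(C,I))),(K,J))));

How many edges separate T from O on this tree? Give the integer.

The MRCA of T and O is the root of the tree.
From T up to that node: 4 branches. From O up to the same node: 5 branches. Total: 4 + 5 = 9.

9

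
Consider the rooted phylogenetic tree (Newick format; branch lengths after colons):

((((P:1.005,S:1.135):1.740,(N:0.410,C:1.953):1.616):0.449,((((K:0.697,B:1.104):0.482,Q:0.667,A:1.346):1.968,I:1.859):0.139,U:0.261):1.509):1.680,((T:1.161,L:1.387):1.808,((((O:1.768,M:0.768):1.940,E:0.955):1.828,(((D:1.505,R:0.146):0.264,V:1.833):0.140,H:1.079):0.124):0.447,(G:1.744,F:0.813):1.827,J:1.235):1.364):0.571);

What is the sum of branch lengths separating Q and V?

10.442

The path runs Q → … → MRCA → … → V; the MRCA is the root of the tree.
Branch lengths along that path: 0.667 + 1.968 + 0.139 + 1.509 + 1.680 + 0.571 + 1.364 + 0.447 + 0.124 + 0.140 + 1.833 = 10.442.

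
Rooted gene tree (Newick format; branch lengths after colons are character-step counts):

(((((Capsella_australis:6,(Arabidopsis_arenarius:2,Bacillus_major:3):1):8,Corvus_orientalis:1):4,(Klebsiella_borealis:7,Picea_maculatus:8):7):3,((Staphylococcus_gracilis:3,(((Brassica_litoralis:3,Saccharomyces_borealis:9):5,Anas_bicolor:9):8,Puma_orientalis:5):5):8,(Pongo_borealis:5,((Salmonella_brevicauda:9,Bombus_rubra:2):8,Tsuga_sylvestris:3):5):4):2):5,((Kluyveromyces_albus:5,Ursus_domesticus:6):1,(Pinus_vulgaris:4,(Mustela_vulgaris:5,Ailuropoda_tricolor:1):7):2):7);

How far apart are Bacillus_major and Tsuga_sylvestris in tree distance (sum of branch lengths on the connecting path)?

33

The path runs Bacillus_major → … → MRCA → … → Tsuga_sylvestris; the MRCA is the node subtending ((((Capsella_australis,(Arabidopsis_arenarius,Bacillus_major)),Corvus_orientalis),(Klebsiella_borealis,Picea_maculatus)),((Staphylococcus_gracilis,(((Brassica_litoralis,Saccharomyces_borealis),Anas_bicolor),Puma_orientalis)),(Pongo_borealis,((Salmonella_brevicauda,Bombus_rubra),Tsuga_sylvestris)))).
Branch lengths along that path: 3 + 1 + 8 + 4 + 3 + 2 + 4 + 5 + 3 = 33.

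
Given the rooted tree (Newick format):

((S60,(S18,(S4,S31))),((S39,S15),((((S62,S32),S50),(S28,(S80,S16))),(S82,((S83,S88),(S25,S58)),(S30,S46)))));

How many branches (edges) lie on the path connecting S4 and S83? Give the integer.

10

The MRCA of S4 and S83 is the root of the tree.
From S4 up to that node: 4 branches. From S83 up to the same node: 6 branches. Total: 4 + 6 = 10.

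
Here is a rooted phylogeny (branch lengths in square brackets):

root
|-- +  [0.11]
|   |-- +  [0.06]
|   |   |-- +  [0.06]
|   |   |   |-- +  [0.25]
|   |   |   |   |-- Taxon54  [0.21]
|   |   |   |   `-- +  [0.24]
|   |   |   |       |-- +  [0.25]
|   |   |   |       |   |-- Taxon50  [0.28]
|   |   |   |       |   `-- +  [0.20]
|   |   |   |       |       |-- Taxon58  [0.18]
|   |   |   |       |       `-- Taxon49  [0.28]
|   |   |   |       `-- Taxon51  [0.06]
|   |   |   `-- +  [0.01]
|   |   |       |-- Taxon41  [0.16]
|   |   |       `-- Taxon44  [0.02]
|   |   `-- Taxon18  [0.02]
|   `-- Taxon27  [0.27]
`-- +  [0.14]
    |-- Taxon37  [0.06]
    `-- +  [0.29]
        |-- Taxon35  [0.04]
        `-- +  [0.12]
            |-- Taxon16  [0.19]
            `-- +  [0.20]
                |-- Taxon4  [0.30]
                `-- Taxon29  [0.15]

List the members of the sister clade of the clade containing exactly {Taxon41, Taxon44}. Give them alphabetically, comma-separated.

Taxon49, Taxon50, Taxon51, Taxon54, Taxon58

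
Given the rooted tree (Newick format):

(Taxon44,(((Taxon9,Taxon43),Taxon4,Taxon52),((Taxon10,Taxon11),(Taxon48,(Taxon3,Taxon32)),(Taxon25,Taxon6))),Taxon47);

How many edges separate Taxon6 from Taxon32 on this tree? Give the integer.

5

The MRCA of Taxon6 and Taxon32 is the node subtending ((Taxon10,Taxon11),(Taxon48,(Taxon3,Taxon32)),(Taxon25,Taxon6)).
From Taxon6 up to that node: 2 branches. From Taxon32 up to the same node: 3 branches. Total: 2 + 3 = 5.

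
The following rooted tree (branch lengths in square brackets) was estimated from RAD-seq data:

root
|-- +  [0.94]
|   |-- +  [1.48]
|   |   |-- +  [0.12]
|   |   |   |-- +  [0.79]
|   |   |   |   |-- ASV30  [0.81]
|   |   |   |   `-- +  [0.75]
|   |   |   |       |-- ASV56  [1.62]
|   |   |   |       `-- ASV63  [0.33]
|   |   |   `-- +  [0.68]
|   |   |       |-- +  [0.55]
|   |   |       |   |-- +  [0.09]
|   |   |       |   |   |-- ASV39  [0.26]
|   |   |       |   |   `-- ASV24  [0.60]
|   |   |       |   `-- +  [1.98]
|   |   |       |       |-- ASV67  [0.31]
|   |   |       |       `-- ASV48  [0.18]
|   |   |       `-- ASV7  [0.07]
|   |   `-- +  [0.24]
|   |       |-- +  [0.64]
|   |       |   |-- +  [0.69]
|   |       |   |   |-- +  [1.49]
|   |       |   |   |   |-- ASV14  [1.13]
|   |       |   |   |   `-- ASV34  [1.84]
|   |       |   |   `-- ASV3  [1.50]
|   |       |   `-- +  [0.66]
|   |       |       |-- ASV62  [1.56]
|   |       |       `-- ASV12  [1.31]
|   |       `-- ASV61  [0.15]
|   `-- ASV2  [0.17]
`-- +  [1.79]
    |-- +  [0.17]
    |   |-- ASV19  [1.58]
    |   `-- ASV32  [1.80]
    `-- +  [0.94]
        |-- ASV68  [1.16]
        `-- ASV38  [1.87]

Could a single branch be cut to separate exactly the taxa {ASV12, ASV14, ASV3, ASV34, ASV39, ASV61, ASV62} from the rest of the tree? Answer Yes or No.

No

The MRCA of the listed taxa subtends (((ASV30,(ASV56,ASV63)),(((ASV39,ASV24),(ASV67,ASV48)),ASV7)),((((ASV14,ASV34),ASV3),(ASV62,ASV12)),ASV61)).
That clade also contains ASV24, ASV30, ASV48, ASV56, ASV63, ASV67, ASV7, which are not in the proposed group, so the group is not monophyletic.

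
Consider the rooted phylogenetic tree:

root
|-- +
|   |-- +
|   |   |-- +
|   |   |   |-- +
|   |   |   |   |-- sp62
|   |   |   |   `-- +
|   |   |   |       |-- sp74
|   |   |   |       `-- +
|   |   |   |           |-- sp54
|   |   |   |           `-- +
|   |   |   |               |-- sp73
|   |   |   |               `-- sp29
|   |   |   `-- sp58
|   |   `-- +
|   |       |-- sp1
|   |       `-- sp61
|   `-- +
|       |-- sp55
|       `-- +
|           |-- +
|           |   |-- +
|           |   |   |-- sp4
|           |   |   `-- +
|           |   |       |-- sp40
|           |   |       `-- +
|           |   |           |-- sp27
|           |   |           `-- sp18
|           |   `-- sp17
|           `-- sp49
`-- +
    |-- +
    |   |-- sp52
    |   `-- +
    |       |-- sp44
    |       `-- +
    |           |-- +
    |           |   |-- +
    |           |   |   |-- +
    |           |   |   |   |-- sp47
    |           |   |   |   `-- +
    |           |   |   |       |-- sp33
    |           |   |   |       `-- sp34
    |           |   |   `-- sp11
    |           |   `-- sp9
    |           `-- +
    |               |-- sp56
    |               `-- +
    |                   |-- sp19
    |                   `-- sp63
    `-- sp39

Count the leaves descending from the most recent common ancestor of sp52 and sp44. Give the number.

The MRCA of sp52 and sp44 is the node subtending (sp52,(sp44,((((sp47,(sp33,sp34)),sp11),sp9),(sp56,(sp19,sp63))))).
That clade contains 10 terminal taxa: sp11, sp19, sp33, sp34, sp44, sp47, sp52, sp56, sp63, sp9.

10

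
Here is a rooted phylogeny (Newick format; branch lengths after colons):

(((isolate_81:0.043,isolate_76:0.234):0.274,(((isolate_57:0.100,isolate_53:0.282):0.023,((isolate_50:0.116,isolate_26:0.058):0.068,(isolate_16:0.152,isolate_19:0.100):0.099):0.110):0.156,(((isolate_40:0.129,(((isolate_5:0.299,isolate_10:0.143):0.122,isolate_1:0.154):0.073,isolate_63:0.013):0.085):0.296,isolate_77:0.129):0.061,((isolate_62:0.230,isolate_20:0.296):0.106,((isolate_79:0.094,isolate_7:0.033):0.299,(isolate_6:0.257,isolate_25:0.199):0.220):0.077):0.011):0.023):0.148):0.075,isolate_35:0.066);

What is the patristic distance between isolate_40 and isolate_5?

The path runs isolate_40 → … → MRCA → … → isolate_5; the MRCA is the node subtending (isolate_40,(((isolate_5,isolate_10),isolate_1),isolate_63)).
Branch lengths along that path: 0.129 + 0.085 + 0.073 + 0.122 + 0.299 = 0.708.

0.708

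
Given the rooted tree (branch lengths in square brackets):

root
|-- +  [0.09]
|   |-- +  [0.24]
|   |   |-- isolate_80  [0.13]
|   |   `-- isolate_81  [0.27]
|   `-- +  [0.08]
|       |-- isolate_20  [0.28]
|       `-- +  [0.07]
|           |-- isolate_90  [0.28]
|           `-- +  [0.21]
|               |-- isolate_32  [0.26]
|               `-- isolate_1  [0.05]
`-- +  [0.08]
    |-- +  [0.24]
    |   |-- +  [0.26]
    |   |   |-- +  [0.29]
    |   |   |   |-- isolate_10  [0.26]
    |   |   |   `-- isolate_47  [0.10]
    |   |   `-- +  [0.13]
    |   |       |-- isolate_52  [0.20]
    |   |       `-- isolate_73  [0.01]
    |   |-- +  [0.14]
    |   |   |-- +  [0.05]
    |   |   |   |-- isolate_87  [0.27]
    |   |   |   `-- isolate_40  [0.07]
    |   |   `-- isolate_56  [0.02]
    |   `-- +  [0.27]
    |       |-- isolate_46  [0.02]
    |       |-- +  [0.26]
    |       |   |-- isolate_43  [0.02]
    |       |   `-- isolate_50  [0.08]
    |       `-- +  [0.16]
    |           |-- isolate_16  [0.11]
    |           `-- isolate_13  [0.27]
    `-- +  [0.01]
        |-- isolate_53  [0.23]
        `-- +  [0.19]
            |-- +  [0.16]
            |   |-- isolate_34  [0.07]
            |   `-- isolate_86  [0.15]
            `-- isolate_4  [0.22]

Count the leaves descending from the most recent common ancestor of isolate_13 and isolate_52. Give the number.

12

The MRCA of isolate_13 and isolate_52 is the node subtending (((isolate_10,isolate_47),(isolate_52,isolate_73)),((isolate_87,isolate_40),isolate_56),(isolate_46,(isolate_43,isolate_50),(isolate_16,isolate_13))).
That clade contains 12 terminal taxa: isolate_10, isolate_13, isolate_16, isolate_40, isolate_43, isolate_46, isolate_47, isolate_50, isolate_52, isolate_56, isolate_73, isolate_87.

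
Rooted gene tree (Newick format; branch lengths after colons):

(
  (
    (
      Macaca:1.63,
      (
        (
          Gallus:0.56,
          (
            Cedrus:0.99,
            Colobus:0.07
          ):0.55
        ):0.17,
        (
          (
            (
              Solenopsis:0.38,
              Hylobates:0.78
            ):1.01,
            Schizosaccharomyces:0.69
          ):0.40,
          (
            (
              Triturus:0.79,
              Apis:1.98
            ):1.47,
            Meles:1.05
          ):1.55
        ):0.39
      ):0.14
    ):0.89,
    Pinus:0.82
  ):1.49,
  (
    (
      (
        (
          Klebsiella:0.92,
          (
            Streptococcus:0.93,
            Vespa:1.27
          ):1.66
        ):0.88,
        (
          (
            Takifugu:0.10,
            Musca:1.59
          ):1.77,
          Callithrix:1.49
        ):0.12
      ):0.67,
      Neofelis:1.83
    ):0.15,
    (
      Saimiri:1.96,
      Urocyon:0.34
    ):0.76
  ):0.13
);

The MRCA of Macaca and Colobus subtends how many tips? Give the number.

The MRCA of Macaca and Colobus is the node subtending (Macaca,((Gallus,(Cedrus,Colobus)),(((Solenopsis,Hylobates),Schizosaccharomyces),((Triturus,Apis),Meles)))).
That clade contains 10 terminal taxa: Apis, Cedrus, Colobus, Gallus, Hylobates, Macaca, Meles, Schizosaccharomyces, Solenopsis, Triturus.

10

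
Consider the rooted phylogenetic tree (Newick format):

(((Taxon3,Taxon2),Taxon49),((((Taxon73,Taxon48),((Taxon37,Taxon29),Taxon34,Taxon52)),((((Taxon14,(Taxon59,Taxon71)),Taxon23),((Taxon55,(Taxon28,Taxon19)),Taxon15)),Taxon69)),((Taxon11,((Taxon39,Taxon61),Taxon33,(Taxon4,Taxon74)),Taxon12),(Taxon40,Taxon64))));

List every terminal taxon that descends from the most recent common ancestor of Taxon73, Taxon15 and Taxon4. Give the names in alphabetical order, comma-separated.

Taxon11, Taxon12, Taxon14, Taxon15, Taxon19, Taxon23, Taxon28, Taxon29, Taxon33, Taxon34, Taxon37, Taxon39, Taxon4, Taxon40, Taxon48, Taxon52, Taxon55, Taxon59, Taxon61, Taxon64, Taxon69, Taxon71, Taxon73, Taxon74

Tracing Taxon73: it sits inside (Taxon73,Taxon48).
Tracing Taxon15: it sits inside ((Taxon55,(Taxon28,Taxon19)),Taxon15).
Tracing Taxon4: it sits inside (Taxon4,Taxon74).
The smallest clade enclosing all 3 is ((((Taxon73,Taxon48),((Taxon37,Taxon29),Taxon34,Taxon52)),((((Taxon14,(Taxon59,Taxon71)),Taxon23),((Taxon55,(Taxon28,Taxon19)),Taxon15)),Taxon69)),((Taxon11,((Taxon39,Taxon61),Taxon33,(Taxon4,Taxon74)),Taxon12),(Taxon40,Taxon64))); the answer is its 24 terminal taxa in alphabetical order.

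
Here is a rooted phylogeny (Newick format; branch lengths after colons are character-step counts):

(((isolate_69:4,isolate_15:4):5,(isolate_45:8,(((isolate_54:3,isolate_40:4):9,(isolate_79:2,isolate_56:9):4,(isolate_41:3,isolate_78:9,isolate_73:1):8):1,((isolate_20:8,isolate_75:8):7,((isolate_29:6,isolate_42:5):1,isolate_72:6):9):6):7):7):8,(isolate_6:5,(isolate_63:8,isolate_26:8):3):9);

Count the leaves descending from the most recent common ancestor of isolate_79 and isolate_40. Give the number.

The MRCA of isolate_79 and isolate_40 is the node subtending ((isolate_54,isolate_40),(isolate_79,isolate_56),(isolate_41,isolate_78,isolate_73)).
That clade contains 7 terminal taxa: isolate_40, isolate_41, isolate_54, isolate_56, isolate_73, isolate_78, isolate_79.

7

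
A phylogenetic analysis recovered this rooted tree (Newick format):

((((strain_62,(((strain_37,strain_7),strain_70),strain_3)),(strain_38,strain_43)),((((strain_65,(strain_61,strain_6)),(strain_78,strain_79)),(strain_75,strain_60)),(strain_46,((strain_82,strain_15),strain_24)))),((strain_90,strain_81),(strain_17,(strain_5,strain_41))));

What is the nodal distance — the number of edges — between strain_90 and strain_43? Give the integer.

The MRCA of strain_90 and strain_43 is the root of the tree.
From strain_90 up to that node: 3 branches. From strain_43 up to the same node: 4 branches. Total: 3 + 4 = 7.

7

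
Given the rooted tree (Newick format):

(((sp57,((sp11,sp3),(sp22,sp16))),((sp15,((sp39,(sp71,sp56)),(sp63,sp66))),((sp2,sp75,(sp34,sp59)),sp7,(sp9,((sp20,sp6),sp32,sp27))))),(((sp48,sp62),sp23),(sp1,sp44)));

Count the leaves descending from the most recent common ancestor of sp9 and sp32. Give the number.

The MRCA of sp9 and sp32 is the node subtending (sp9,((sp20,sp6),sp32,sp27)).
That clade contains 5 terminal taxa: sp20, sp27, sp32, sp6, sp9.

5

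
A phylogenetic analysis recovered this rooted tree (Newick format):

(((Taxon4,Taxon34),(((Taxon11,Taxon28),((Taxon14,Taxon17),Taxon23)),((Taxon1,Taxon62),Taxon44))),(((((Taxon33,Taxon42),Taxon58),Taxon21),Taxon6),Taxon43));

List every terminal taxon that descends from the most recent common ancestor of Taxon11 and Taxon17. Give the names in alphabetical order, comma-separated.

Taxon11, Taxon14, Taxon17, Taxon23, Taxon28

Tracing Taxon11: it sits inside (Taxon11,Taxon28).
Tracing Taxon17: it sits inside (Taxon14,Taxon17).
The smallest clade enclosing both is ((Taxon11,Taxon28),((Taxon14,Taxon17),Taxon23)); the answer is its 5 terminal taxa in alphabetical order.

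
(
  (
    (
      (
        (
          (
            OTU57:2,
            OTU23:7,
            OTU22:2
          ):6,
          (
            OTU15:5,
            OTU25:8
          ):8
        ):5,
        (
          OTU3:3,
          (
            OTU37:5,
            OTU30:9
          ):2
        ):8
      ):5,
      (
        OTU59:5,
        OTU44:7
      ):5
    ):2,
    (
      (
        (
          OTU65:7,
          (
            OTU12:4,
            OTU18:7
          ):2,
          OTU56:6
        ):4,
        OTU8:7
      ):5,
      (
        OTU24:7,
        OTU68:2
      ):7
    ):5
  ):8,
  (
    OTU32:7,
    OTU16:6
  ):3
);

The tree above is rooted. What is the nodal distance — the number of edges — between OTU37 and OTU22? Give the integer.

6

The MRCA of OTU37 and OTU22 is the node subtending (((OTU57,OTU23,OTU22),(OTU15,OTU25)),(OTU3,(OTU37,OTU30))).
From OTU37 up to that node: 3 branches. From OTU22 up to the same node: 3 branches. Total: 3 + 3 = 6.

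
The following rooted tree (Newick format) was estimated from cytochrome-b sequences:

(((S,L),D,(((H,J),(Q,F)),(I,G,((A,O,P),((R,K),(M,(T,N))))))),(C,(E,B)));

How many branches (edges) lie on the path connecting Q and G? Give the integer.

The MRCA of Q and G is the node subtending (((H,J),(Q,F)),(I,G,((A,O,P),((R,K),(M,(T,N)))))).
From Q up to that node: 3 branches. From G up to the same node: 2 branches. Total: 3 + 2 = 5.

5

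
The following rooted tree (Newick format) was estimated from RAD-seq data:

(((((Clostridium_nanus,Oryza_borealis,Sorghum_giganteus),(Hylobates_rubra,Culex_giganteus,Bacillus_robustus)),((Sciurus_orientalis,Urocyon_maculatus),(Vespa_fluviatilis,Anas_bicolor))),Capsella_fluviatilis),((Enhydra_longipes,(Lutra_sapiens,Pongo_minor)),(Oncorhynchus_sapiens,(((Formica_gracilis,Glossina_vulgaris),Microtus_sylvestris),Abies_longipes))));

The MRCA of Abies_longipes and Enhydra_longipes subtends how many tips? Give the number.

8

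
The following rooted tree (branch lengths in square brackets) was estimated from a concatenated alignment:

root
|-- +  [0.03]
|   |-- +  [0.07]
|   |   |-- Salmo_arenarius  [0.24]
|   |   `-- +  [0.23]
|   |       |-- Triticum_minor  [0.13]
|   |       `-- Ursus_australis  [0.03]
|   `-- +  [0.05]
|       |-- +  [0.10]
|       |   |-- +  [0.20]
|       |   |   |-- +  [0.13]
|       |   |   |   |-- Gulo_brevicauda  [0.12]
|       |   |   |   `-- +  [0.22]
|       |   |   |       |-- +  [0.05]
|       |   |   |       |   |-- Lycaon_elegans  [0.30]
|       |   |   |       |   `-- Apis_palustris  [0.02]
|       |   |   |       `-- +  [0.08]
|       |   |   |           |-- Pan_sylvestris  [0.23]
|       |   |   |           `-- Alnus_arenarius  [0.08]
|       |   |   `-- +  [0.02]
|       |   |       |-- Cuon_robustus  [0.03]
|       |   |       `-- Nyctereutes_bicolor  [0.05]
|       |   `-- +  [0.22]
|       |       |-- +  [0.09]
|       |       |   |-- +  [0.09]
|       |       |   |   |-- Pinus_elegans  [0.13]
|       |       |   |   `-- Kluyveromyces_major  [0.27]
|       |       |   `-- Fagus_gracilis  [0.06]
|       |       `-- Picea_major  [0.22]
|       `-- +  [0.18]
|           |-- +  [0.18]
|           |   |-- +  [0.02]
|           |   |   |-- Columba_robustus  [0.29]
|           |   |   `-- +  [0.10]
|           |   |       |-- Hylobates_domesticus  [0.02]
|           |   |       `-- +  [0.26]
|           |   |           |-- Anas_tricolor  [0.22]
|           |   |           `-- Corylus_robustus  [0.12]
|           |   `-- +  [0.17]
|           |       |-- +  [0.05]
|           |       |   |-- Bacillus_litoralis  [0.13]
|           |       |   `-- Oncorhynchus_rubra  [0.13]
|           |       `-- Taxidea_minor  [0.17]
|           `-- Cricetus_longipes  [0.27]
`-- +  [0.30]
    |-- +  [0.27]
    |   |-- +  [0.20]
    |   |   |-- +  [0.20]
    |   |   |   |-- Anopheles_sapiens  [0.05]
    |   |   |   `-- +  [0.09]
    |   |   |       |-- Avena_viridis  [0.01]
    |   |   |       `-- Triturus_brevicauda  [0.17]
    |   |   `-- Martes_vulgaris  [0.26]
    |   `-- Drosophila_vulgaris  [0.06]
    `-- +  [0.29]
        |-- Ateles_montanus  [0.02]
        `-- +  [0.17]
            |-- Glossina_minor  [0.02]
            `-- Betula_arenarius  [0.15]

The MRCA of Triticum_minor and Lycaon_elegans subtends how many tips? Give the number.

22

The MRCA of Triticum_minor and Lycaon_elegans is the node subtending ((Salmo_arenarius,(Triticum_minor,Ursus_australis)),((((Gulo_brevicauda,((Lycaon_elegans,Apis_palustris),(Pan_sylvestris,Alnus_arenarius))),(Cuon_robustus,Nyctereutes_bicolor)),(((Pinus_elegans,Kluyveromyces_major),Fagus_gracilis),Picea_major)),(((Columba_robustus,(Hylobates_domesticus,(Anas_tricolor,Corylus_robustus))),((Bacillus_litoralis,Oncorhynchus_rubra),Taxidea_minor)),Cricetus_longipes))).
That clade contains 22 terminal taxa: Alnus_arenarius, Anas_tricolor, Apis_palustris, Bacillus_litoralis, Columba_robustus, Corylus_robustus, Cricetus_longipes, Cuon_robustus, Fagus_gracilis, Gulo_brevicauda, Hylobates_domesticus, Kluyveromyces_major, Lycaon_elegans, Nyctereutes_bicolor, Oncorhynchus_rubra, Pan_sylvestris, Picea_major, Pinus_elegans, Salmo_arenarius, Taxidea_minor, Triticum_minor, Ursus_australis.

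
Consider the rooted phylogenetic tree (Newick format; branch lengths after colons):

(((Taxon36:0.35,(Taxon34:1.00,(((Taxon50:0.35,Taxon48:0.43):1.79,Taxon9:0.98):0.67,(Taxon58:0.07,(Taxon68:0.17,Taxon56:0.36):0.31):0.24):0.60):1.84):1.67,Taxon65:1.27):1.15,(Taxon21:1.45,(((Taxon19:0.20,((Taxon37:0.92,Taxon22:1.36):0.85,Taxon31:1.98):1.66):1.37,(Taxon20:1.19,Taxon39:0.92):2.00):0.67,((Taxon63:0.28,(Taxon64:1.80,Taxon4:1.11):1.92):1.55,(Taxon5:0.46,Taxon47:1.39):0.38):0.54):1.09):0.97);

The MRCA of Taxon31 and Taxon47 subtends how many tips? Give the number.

11

The MRCA of Taxon31 and Taxon47 is the node subtending (((Taxon19,((Taxon37,Taxon22),Taxon31)),(Taxon20,Taxon39)),((Taxon63,(Taxon64,Taxon4)),(Taxon5,Taxon47))).
That clade contains 11 terminal taxa: Taxon19, Taxon20, Taxon22, Taxon31, Taxon37, Taxon39, Taxon4, Taxon47, Taxon5, Taxon63, Taxon64.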